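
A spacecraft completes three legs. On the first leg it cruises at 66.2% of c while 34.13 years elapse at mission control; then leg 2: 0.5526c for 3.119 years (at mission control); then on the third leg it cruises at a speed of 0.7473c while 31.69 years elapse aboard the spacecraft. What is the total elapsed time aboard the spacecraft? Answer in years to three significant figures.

τ = 59.9 years

Leg 1: β = 0.662; γ = 1/√(1 − 0.662²) = 1/√0.5618 = 1.334; τ_1 = 34.13/1.334 = 25.58 years.
Leg 2: γ = 1/√(1 − 0.5526²) = 1/√0.6946 = 1.200; τ_2 = 3.119/1.200 = 2.600 years.
Leg 3: 31.69 years is already measured aboard the spacecraft.
Total: 25.58 + 2.600 + 31.69 years.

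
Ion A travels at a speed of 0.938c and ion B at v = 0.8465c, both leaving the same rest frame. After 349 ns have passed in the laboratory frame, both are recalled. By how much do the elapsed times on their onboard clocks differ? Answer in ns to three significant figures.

A: γ = 1/√(1 − 0.938²) = 1/√0.1202 = 2.885; τ_A = 349/2.885 = 121.0 ns.
B: γ = 1/√(1 − 0.8465²) = 1/√0.2834 = 1.878; τ_B = 349/1.878 = 185.8 ns.

|τ_A − τ_B| = 64.8 ns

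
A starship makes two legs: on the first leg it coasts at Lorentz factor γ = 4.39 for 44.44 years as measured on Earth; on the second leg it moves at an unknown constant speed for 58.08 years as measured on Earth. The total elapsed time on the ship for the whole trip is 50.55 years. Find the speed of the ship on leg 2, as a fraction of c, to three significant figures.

Leg 1: γ = 4.39; τ_1 = 44.44/4.390 = 10.12 years.
Leg 2: speed unknown; τ_2 = 58.08/γ_2.
Total proper time: 10.12 + τ_2 = 50.55, so τ_2 = 50.55 − 10.12 = 40.43 years.
γ_2 = 58.08/40.43 = 1.437; β = √(1 − 1/γ²) = √0.5155.

β = 0.718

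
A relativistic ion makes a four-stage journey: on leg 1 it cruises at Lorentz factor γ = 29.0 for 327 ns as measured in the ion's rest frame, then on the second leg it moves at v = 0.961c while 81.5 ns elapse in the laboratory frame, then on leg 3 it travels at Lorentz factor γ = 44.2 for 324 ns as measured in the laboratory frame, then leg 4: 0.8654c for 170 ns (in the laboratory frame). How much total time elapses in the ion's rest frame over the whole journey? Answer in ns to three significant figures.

τ = 442 ns

Leg 1: 327 ns is already measured in the ion's rest frame.
Leg 2: γ = 1/√(1 − 0.961²) = 1/√0.07648 = 3.616; τ_2 = 81.5/3.616 = 22.54 ns.
Leg 3: γ = 44.2; τ_3 = 324/44.20 = 7.330 ns.
Leg 4: γ = 1/√(1 − 0.8654²) = 1/√0.2511 = 1.996; τ_4 = 170/1.996 = 85.18 ns.
Total: 327.0 + 22.54 + 7.330 + 85.18 ns.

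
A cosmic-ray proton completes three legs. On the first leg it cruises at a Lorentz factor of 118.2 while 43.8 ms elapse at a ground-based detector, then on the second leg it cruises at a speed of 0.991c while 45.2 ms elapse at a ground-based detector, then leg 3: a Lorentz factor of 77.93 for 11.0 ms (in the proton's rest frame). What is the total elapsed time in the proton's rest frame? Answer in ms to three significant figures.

Leg 1: γ = 118.2; τ_1 = 43.8/118.2 = 0.3706 ms.
Leg 2: γ = 1/√(1 − 0.991²) = 1/√0.01792 = 7.470; τ_2 = 45.2/7.470 = 6.051 ms.
Leg 3: 11.0 ms is already measured in the proton's rest frame.
Total: 0.3706 + 6.051 + 11.00 ms.

τ = 17.4 ms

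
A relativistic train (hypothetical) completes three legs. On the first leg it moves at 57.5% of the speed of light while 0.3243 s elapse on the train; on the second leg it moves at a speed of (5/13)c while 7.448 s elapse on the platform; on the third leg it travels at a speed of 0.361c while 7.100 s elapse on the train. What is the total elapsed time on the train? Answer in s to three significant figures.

Leg 1: 0.3243 s is already measured on the train.
Leg 2: γ = 1/√(1 − (5/13)²) = 13/12 ≈ 1.083; τ_2 = 7.448/1.083 = 6.875 s.
Leg 3: 7.100 s is already measured on the train.
Total: 0.3243 + 6.875 + 7.100 s.

τ = 14.3 s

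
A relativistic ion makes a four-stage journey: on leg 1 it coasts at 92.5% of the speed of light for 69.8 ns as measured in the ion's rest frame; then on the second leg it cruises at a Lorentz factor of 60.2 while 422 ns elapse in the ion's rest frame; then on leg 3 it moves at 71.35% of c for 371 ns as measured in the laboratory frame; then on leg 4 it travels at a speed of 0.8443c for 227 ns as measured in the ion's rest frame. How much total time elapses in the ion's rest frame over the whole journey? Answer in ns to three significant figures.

Leg 1: 69.8 ns is already measured in the ion's rest frame.
Leg 2: 422 ns is already measured in the ion's rest frame.
Leg 3: β = 0.7135; γ = 1/√(1 − 0.7135²) = 1/√0.4909 = 1.427; τ_3 = 371/1.427 = 259.9 ns.
Leg 4: 227 ns is already measured in the ion's rest frame.
Total: 69.80 + 422.0 + 259.9 + 227.0 ns.

τ = 979 ns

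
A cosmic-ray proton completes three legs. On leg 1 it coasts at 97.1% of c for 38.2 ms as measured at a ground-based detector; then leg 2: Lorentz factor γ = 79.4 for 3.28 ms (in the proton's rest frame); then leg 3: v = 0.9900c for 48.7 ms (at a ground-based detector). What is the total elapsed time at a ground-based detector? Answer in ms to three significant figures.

Leg 1: 38.2 ms is already measured at a ground-based detector.
Leg 2: γ = 79.4; Δt_2 = 79.40 × 3.28 = 260.4 ms.
Leg 3: 48.7 ms is already measured at a ground-based detector.
Total: 38.20 + 260.4 + 48.70 ms.

Δt = 347 ms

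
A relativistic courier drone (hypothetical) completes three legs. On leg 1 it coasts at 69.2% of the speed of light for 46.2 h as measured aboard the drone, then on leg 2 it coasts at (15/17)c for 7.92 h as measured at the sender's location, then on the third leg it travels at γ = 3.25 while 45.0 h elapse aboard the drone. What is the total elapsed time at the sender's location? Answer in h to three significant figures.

Δt = 218 h

Leg 1: β = 0.692; γ = 1/√(1 − 0.692²) = 1/√0.5211 = 1.385; Δt_1 = 1.385 × 46.2 = 64.00 h.
Leg 2: 7.92 h is already measured at the sender's location.
Leg 3: γ = 3.25; Δt_3 = 3.250 × 45.0 = 146.3 h.
Total: 64.00 + 7.920 + 146.3 h.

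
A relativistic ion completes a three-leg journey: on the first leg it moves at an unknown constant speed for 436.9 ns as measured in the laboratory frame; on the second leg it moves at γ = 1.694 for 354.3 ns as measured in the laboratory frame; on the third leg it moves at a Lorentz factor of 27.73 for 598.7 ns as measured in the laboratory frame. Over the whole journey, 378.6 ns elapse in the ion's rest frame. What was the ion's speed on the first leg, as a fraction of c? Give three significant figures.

Leg 1: speed unknown; τ_1 = 436.9/γ_1.
Leg 2: γ = 1.694; τ_2 = 354.3/1.694 = 209.1 ns.
Leg 3: γ = 27.73; τ_3 = 598.7/27.73 = 21.59 ns.
Total proper time: τ_1 + 209.1 + 21.59 = 378.6, so τ_1 = 378.6 − 230.7 = 147.9 ns.
γ_1 = 436.9/147.9 = 2.955; β = √(1 − 1/γ²) = √0.8855.

β = 0.941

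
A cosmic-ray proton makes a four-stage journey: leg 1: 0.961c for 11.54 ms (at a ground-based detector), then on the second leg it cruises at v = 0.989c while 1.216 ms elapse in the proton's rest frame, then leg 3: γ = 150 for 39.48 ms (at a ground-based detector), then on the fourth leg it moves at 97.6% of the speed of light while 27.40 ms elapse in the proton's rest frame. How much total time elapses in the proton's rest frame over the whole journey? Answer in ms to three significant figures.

τ = 32.1 ms

Leg 1: γ = 1/√(1 − 0.961²) = 1/√0.07648 = 3.616; τ_1 = 11.54/3.616 = 3.191 ms.
Leg 2: 1.216 ms is already measured in the proton's rest frame.
Leg 3: γ = 150; τ_3 = 39.48/150.0 = 0.2632 ms.
Leg 4: 27.40 ms is already measured in the proton's rest frame.
Total: 3.191 + 1.216 + 0.2632 + 27.40 ms.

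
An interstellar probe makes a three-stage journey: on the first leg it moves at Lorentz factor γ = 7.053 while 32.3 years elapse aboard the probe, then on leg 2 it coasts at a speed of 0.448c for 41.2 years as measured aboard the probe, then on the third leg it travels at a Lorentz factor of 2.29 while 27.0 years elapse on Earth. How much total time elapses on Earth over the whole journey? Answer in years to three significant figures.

Leg 1: γ = 7.053; Δt_1 = 7.053 × 32.3 = 227.8 years.
Leg 2: γ = 1/√(1 − 0.448²) = 1/√0.7993 = 1.119; Δt_2 = 1.119 × 41.2 = 46.08 years.
Leg 3: 27.0 years is already measured on Earth.
Total: 227.8 + 46.08 + 27.00 years.

Δt = 301 years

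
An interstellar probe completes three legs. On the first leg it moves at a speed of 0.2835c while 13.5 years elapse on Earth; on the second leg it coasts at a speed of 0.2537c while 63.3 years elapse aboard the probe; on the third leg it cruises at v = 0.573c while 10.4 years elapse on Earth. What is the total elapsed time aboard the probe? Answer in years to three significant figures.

τ = 84.8 years

Leg 1: γ = 1/√(1 − 0.2835²) = 1/√0.9196 = 1.043; τ_1 = 13.5/1.043 = 12.95 years.
Leg 2: 63.3 years is already measured aboard the probe.
Leg 3: γ = 1/√(1 − 0.573²) = 1/√0.6717 = 1.220; τ_3 = 10.4/1.220 = 8.523 years.
Total: 12.95 + 63.30 + 8.523 years.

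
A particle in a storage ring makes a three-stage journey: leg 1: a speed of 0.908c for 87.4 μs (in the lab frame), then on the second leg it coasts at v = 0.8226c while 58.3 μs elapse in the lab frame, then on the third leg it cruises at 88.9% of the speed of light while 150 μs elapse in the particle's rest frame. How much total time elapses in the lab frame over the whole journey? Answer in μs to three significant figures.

Leg 1: 87.4 μs is already measured in the lab frame.
Leg 2: 58.3 μs is already measured in the lab frame.
Leg 3: β = 0.889; γ = 1/√(1 − 0.889²) = 1/√0.2097 = 2.184; Δt_3 = 2.184 × 150 = 327.6 μs.
Total: 87.40 + 58.30 + 327.6 μs.

Δt = 473 μs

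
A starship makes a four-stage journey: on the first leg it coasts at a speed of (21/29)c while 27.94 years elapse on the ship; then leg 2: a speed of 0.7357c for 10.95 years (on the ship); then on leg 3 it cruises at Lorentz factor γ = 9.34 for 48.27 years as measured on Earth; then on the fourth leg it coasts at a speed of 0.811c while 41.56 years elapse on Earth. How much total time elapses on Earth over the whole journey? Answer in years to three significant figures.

Leg 1: γ = 1/√(1 − (21/29)²) = 29/20 = 1.450; Δt_1 = 1.450 × 27.94 = 40.51 years.
Leg 2: γ = 1/√(1 − 0.7357²) = 1/√0.4587 = 1.476; Δt_2 = 1.476 × 10.95 = 16.17 years.
Leg 3: 48.27 years is already measured on Earth.
Leg 4: 41.56 years is already measured on Earth.
Total: 40.51 + 16.17 + 48.27 + 41.56 years.

Δt = 147 years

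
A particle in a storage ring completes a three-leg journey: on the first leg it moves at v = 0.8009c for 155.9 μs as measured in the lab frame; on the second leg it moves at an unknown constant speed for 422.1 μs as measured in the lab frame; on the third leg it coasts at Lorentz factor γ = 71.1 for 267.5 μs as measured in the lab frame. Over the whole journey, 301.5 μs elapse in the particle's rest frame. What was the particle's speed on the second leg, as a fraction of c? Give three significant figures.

β = 0.875

Leg 1: γ = 1/√(1 − 0.8009²) = 1/√0.3586 = 1.670; τ_1 = 155.9/1.670 = 93.35 μs.
Leg 2: speed unknown; τ_2 = 422.1/γ_2.
Leg 3: γ = 71.1; τ_3 = 267.5/71.10 = 3.762 μs.
Total proper time: 93.35 + τ_2 + 3.762 = 301.5, so τ_2 = 301.5 − 97.11 = 204.4 μs.
γ_2 = 422.1/204.4 = 2.065; β = √(1 − 1/γ²) = √0.7655.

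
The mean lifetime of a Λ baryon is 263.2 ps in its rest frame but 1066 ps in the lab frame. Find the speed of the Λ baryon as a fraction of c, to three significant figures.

β = 0.969

γ = Δt/τ₀ = 1066/263.2 = 4.050
β = √(1 − 1/γ²) = √(1 − 0.06096) = √0.9390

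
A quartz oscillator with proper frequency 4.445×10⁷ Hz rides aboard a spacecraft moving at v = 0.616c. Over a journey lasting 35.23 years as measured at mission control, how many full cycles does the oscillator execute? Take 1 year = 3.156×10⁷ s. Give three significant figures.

N = 3.89×10¹⁶

γ = 1/√(1 − 0.616²) = 1/√0.6205 = 1.269
The oscillator's own cycle count is N = f × τ where τ is the proper time aboard the spacecraft. τ = Δt/γ = 35.23/1.269 = 27.75 years = 8.759×10⁸ s.
N = 4.445×10⁷ × 8.759×10⁸ = 3.893×10¹⁶.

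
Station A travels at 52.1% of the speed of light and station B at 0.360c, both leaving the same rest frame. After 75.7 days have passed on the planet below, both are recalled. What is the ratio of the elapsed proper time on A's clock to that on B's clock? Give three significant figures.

τ_A/τ_B = 0.915

A: β = 0.521; γ = 1/√(1 − 0.521²) = 1/√0.7286 = 1.172. B: γ = 1/√(1 − 0.360²) = 1/√0.8704 = 1.072.
τ_A/τ_B = γ_B/γ_A = 1.072/1.172 = 0.9149, so τ_A/τ_B = 0.9149.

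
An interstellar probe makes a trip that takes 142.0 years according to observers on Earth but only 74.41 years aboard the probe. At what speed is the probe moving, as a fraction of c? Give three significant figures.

The proper time is measured aboard the probe (both events occur at the probe's location); Δt is measured on Earth. γ = Δt/τ = 142.0/74.41 = 1.908.
β = √(1 − 1/γ²) = √(1 − 0.2746) = √0.7254

v = 0.852c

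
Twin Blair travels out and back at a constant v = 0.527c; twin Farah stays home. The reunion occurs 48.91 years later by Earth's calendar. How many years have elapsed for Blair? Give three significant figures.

γ = 1/√(1 − 0.527²) = 1/√0.7223 = 1.177
Blair's clock measures proper time along the trip: τ = Δt/γ = 48.91/1.177 years.

τ = 41.6 years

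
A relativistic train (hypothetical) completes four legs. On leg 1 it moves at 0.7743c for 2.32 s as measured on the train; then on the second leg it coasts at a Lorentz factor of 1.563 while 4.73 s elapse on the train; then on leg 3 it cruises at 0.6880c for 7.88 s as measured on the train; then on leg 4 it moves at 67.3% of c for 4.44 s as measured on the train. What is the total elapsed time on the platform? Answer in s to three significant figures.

Δt = 27.9 s

Leg 1: γ = 1/√(1 − 0.7743²) = 1/√0.4005 = 1.580; Δt_1 = 1.580 × 2.32 = 3.666 s.
Leg 2: γ = 1.563; Δt_2 = 1.563 × 4.73 = 7.393 s.
Leg 3: γ = 1/√(1 − 0.6880²) = 1/√0.5267 = 1.378; Δt_3 = 1.378 × 7.88 = 10.86 s.
Leg 4: β = 0.673; γ = 1/√(1 − 0.673²) = 1/√0.5471 = 1.352; Δt_4 = 1.352 × 4.44 = 6.003 s.
Total: 3.666 + 7.393 + 10.86 + 6.003 s.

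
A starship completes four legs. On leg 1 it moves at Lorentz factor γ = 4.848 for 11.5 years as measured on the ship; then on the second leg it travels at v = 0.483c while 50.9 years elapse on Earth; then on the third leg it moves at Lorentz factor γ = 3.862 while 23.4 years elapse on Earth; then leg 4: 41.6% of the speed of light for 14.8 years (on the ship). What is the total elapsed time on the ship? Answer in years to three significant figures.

τ = 76.9 years

Leg 1: 11.5 years is already measured on the ship.
Leg 2: γ = 1/√(1 − 0.483²) = 1/√0.7667 = 1.142; τ_2 = 50.9/1.142 = 44.57 years.
Leg 3: γ = 3.862; τ_3 = 23.4/3.862 = 6.059 years.
Leg 4: 14.8 years is already measured on the ship.
Total: 11.50 + 44.57 + 6.059 + 14.80 years.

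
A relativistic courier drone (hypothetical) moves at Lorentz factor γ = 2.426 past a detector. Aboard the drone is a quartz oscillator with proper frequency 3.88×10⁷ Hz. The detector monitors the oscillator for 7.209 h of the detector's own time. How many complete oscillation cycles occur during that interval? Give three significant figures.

N = 4.15×10¹¹

γ = 2.426
During 7.209 h of lab time, the oscillator's proper time advances by τ = Δt/γ = 7.209/2.426 = 2.972 h = 1.070×10⁴ s.
N = f × τ = 3.88×10⁷ × 1.070×10⁴ = 4.151×10¹¹.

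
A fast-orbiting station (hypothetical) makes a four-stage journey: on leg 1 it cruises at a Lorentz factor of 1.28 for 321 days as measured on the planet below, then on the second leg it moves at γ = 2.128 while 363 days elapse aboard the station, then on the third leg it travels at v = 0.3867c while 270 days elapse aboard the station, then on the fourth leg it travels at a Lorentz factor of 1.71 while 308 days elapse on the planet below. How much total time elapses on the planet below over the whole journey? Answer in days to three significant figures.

Δt = 1690 days

Leg 1: 321 days is already measured on the planet below.
Leg 2: γ = 2.128; Δt_2 = 2.128 × 363 = 772.5 days.
Leg 3: γ = 1/√(1 − 0.3867²) = 1/√0.8505 = 1.084; Δt_3 = 1.084 × 270 = 292.8 days.
Leg 4: 308 days is already measured on the planet below.
Total: 321.0 + 772.5 + 292.8 + 308.0 days.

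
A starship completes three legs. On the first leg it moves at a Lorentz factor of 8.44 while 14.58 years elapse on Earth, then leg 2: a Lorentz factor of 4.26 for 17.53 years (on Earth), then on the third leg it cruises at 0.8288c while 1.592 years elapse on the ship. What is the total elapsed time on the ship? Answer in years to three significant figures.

τ = 7.43 years

Leg 1: γ = 8.44; τ_1 = 14.58/8.440 = 1.727 years.
Leg 2: γ = 4.26; τ_2 = 17.53/4.260 = 4.115 years.
Leg 3: 1.592 years is already measured on the ship.
Total: 1.727 + 4.115 + 1.592 years.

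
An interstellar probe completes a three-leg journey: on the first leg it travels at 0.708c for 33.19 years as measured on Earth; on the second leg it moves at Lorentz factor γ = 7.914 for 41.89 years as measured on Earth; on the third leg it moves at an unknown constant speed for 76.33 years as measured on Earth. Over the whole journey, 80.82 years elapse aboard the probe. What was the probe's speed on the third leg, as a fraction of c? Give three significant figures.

Leg 1: γ = 1/√(1 − 0.708²) = 1/√0.4987 = 1.416; τ_1 = 33.19/1.416 = 23.44 years.
Leg 2: γ = 7.914; τ_2 = 41.89/7.914 = 5.293 years.
Leg 3: speed unknown; τ_3 = 76.33/γ_3.
Total proper time: 23.44 + 5.293 + τ_3 = 80.82, so τ_3 = 80.82 − 28.73 = 52.09 years.
γ_3 = 76.33/52.09 = 1.465; β = √(1 − 1/γ²) = √0.5343.

β = 0.731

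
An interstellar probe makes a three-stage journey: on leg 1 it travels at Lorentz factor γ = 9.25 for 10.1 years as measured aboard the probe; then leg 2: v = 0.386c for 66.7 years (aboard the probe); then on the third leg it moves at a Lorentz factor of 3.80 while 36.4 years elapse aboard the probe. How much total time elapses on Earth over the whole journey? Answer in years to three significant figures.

Leg 1: γ = 9.25; Δt_1 = 9.250 × 10.1 = 93.43 years.
Leg 2: γ = 1/√(1 − 0.386²) = 1/√0.8510 = 1.084; Δt_2 = 1.084 × 66.7 = 72.30 years.
Leg 3: γ = 3.80; Δt_3 = 3.800 × 36.4 = 138.3 years.
Total: 93.43 + 72.30 + 138.3 years.

Δt = 304 years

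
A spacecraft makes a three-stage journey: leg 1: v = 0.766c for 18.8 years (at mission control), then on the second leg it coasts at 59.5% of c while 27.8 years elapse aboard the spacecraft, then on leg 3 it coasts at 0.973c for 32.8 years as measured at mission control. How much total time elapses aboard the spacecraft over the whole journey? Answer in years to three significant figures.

τ = 47.5 years

Leg 1: γ = 1/√(1 − 0.766²) = 1/√0.4132 = 1.556; τ_1 = 18.8/1.556 = 12.09 years.
Leg 2: 27.8 years is already measured aboard the spacecraft.
Leg 3: γ = 1/√(1 − 0.973²) = 1/√0.05327 = 4.333; τ_3 = 32.8/4.333 = 7.570 years.
Total: 12.09 + 27.80 + 7.570 years.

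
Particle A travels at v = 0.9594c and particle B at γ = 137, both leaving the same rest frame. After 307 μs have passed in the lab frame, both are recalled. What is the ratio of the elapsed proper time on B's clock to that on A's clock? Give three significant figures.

A: γ = 1/√(1 − 0.9594²) = 1/√0.07955 = 3.545. B: γ = 137.
τ_A/τ_B = γ_B/γ_A = 137.0/3.545 = 38.64, so τ_B/τ_A = 0.02588.

τ_B/τ_A = 0.0259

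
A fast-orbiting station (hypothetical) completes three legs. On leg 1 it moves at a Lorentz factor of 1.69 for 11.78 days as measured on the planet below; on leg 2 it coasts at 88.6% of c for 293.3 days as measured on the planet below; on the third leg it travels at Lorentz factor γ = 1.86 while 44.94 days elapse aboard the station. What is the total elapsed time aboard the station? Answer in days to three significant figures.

Leg 1: γ = 1.69; τ_1 = 11.78/1.690 = 6.970 days.
Leg 2: β = 0.886; γ = 1/√(1 − 0.886²) = 1/√0.2150 = 2.157; τ_2 = 293.3/2.157 = 136.0 days.
Leg 3: 44.94 days is already measured aboard the station.
Total: 6.970 + 136.0 + 44.94 days.

τ = 188 days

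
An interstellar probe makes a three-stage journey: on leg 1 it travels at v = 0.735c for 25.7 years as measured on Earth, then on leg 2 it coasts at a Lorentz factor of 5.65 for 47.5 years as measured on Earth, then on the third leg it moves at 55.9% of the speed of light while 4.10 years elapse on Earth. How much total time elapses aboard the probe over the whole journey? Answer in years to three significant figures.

Leg 1: γ = 1/√(1 − 0.735²) = 1/√0.4598 = 1.475; τ_1 = 25.7/1.475 = 17.43 years.
Leg 2: γ = 5.65; τ_2 = 47.5/5.650 = 8.407 years.
Leg 3: β = 0.559; γ = 1/√(1 − 0.559²) = 1/√0.6875 = 1.206; τ_3 = 4.10/1.206 = 3.400 years.
Total: 17.43 + 8.407 + 3.400 years.

τ = 29.2 years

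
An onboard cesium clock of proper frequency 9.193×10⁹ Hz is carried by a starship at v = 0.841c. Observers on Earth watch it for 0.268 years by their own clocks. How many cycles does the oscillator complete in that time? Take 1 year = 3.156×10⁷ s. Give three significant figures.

γ = 1/√(1 − 0.841²) = 1/√0.2927 = 1.848
During 0.268 years of lab time, the oscillator's proper time advances by τ = Δt/γ = 0.268/1.848 = 0.1450 years = 4.576×10⁶ s.
N = f × τ = 9.193×10⁹ × 4.576×10⁶ = 4.207×10¹⁶.

N = 4.21×10¹⁶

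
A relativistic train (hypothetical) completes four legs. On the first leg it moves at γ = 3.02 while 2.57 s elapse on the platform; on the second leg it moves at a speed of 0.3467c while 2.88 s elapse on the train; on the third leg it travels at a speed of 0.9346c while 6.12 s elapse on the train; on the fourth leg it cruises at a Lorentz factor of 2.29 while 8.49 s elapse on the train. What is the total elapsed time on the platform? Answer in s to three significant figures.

Leg 1: 2.57 s is already measured on the platform.
Leg 2: γ = 1/√(1 − 0.3467²) = 1/√0.8798 = 1.066; Δt_2 = 1.066 × 2.88 = 3.070 s.
Leg 3: γ = 1/√(1 − 0.9346²) = 1/√0.1265 = 2.811; Δt_3 = 2.811 × 6.12 = 17.21 s.
Leg 4: γ = 2.29; Δt_4 = 2.290 × 8.49 = 19.44 s.
Total: 2.570 + 3.070 + 17.21 + 19.44 s.

Δt = 42.3 s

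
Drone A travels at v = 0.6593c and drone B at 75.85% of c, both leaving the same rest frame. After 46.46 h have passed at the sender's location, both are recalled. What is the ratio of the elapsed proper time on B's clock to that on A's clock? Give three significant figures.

τ_B/τ_A = 0.867

A: γ = 1/√(1 − 0.6593²) = 1/√0.5653 = 1.330. B: β = 0.7585; γ = 1/√(1 − 0.7585²) = 1/√0.4247 = 1.535.
τ_A/τ_B = γ_B/γ_A = 1.535/1.330 = 1.154, so τ_B/τ_A = 0.8667.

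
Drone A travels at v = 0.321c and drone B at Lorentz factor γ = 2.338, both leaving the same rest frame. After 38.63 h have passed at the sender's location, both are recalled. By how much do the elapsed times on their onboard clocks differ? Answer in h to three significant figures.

A: γ = 1/√(1 − 0.321²) = 1/√0.8970 = 1.056; τ_A = 38.63/1.056 = 36.59 h.
B: γ = 2.338; τ_B = 38.63/2.338 = 16.52 h.

|τ_A − τ_B| = 20.1 h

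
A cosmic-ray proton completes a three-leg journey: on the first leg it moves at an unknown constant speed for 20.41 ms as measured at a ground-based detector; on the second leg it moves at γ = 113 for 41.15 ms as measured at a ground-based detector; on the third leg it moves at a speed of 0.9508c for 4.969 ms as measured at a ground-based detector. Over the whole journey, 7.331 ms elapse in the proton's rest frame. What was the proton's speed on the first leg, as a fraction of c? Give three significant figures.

Leg 1: speed unknown; τ_1 = 20.41/γ_1.
Leg 2: γ = 113; τ_2 = 41.15/113.0 = 0.3642 ms.
Leg 3: γ = 1/√(1 − 0.9508²) = 1/√0.09598 = 3.228; τ_3 = 4.969/3.228 = 1.539 ms.
Total proper time: τ_1 + 0.3642 + 1.539 = 7.331, so τ_1 = 7.331 − 1.904 = 5.427 ms.
γ_1 = 20.41/5.427 = 3.761; β = √(1 − 1/γ²) = √0.9293.

β = 0.964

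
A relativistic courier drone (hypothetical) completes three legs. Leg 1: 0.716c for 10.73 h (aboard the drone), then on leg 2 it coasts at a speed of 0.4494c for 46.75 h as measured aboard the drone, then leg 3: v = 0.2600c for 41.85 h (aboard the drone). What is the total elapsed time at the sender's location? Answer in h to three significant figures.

Leg 1: γ = 1/√(1 − 0.716²) = 1/√0.4873 = 1.432; Δt_1 = 1.432 × 10.73 = 15.37 h.
Leg 2: γ = 1/√(1 − 0.4494²) = 1/√0.7980 = 1.119; Δt_2 = 1.119 × 46.75 = 52.33 h.
Leg 3: γ = 1/√(1 − 0.2600²) = 1/√0.9324 = 1.036; Δt_3 = 1.036 × 41.85 = 43.34 h.
Total: 15.37 + 52.33 + 43.34 h.

Δt = 111 h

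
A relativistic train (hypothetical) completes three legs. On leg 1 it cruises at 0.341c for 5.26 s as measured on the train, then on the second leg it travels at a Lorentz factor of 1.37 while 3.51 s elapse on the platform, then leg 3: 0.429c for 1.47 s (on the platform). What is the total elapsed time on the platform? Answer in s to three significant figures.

Leg 1: γ = 1/√(1 − 0.341²) = 1/√0.8837 = 1.064; Δt_1 = 1.064 × 5.26 = 5.595 s.
Leg 2: 3.51 s is already measured on the platform.
Leg 3: 1.47 s is already measured on the platform.
Total: 5.595 + 3.510 + 1.470 s.

Δt = 10.6 s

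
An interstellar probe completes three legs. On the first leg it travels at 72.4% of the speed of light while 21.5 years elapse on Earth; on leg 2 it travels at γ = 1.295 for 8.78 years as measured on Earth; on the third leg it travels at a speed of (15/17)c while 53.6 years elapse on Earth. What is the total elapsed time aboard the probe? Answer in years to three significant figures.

τ = 46.8 years

Leg 1: β = 0.724; γ = 1/√(1 − 0.724²) = 1/√0.4758 = 1.450; τ_1 = 21.5/1.450 = 14.83 years.
Leg 2: γ = 1.295; τ_2 = 8.78/1.295 = 6.780 years.
Leg 3: γ = 1/√(1 − (15/17)²) = 17/8 = 2.125; τ_3 = 53.6/2.125 = 25.22 years.
Total: 14.83 + 6.780 + 25.22 years.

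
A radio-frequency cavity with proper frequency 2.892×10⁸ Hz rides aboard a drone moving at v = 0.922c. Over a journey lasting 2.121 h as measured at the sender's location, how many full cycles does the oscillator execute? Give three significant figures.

γ = 1/√(1 − 0.922²) = 1/√0.1499 = 2.583
The oscillator's own cycle count is N = f × τ where τ is the proper time aboard the drone. τ = Δt/γ = 2.121/2.583 = 0.8212 h = 2.956×10³ s.
N = 2.892×10⁸ × 2.956×10³ = 8.550×10¹¹.

N = 8.55×10¹¹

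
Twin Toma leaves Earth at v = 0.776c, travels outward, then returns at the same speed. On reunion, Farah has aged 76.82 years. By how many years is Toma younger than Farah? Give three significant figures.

Δt − τ = 28.4 years

γ = 1/√(1 − 0.776²) = 1/√0.3978 = 1.585
Toma's elapsed proper time: τ = 76.82/1.585 = 48.45 years.
Age gap = Δt − τ = 76.82 − 48.45 years.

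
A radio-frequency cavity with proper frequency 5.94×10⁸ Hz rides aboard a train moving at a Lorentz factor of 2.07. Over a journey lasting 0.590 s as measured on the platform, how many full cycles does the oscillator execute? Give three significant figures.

γ = 2.07
The oscillator's own cycle count is N = f × τ where τ is the proper time on the train. τ = Δt/γ = 0.590/2.070 = 0.2850 s = 2.850×10⁻¹ s.
N = 5.94×10⁸ × 2.850×10⁻¹ = 1.693×10⁸.

N = 1.69×10⁸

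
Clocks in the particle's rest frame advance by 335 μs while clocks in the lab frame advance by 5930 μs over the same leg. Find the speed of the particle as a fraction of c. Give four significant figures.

β = 0.9984

The proper time is measured in the particle's rest frame (both events occur at the particle's location); Δt is measured in the lab frame. γ = Δt/τ = 5930/335 = 17.70.
β = √(1 − 1/γ²) = √(1 − 0.003191) = √0.9968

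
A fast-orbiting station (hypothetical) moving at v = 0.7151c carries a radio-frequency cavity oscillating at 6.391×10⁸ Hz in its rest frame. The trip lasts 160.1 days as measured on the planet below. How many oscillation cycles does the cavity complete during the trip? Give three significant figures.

γ = 1/√(1 − 0.7151²) = 1/√0.4886 = 1.431
The oscillator's own cycle count is N = f × τ where τ is the proper time aboard the station. τ = Δt/γ = 160.1/1.431 = 111.9 days = 9.669×10⁶ s.
N = 6.391×10⁸ × 9.669×10⁶ = 6.180×10¹⁵.

N = 6.18×10¹⁵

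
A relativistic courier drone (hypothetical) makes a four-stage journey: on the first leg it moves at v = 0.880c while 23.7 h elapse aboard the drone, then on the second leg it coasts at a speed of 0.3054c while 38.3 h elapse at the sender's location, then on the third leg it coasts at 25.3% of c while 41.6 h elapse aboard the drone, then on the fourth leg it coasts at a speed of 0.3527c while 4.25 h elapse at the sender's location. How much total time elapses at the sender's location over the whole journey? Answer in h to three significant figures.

Δt = 135 h

Leg 1: γ = 1/√(1 − 0.880²) = 1/√0.2256 = 2.105; Δt_1 = 2.105 × 23.7 = 49.90 h.
Leg 2: 38.3 h is already measured at the sender's location.
Leg 3: β = 0.253; γ = 1/√(1 − 0.253²) = 1/√0.9360 = 1.034; Δt_3 = 1.034 × 41.6 = 43.00 h.
Leg 4: 4.25 h is already measured at the sender's location.
Total: 49.90 + 38.30 + 43.00 + 4.250 h.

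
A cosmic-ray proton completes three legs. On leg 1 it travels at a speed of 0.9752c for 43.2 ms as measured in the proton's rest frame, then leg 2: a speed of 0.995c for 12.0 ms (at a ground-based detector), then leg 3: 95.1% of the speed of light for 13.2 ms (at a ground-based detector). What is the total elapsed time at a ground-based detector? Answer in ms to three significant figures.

Δt = 220 ms

Leg 1: γ = 1/√(1 − 0.9752²) = 1/√0.04898 = 4.518; Δt_1 = 4.518 × 43.2 = 195.2 ms.
Leg 2: 12.0 ms is already measured at a ground-based detector.
Leg 3: 13.2 ms is already measured at a ground-based detector.
Total: 195.2 + 12.00 + 13.20 ms.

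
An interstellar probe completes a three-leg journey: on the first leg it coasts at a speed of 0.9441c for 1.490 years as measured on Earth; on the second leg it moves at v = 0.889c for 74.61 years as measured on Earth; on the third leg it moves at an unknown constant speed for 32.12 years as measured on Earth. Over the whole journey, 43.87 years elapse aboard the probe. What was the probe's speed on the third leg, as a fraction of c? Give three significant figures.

Leg 1: γ = 1/√(1 − 0.9441²) = 1/√0.1087 = 3.033; τ_1 = 1.490/3.033 = 0.4912 years.
Leg 2: γ = 1/√(1 − 0.889²) = 1/√0.2097 = 2.184; τ_2 = 74.61/2.184 = 34.16 years.
Leg 3: speed unknown; τ_3 = 32.12/γ_3.
Total proper time: 0.4912 + 34.16 + τ_3 = 43.87, so τ_3 = 43.87 − 34.66 = 9.214 years.
γ_3 = 32.12/9.214 = 3.486; β = √(1 − 1/γ²) = √0.9177.

β = 0.958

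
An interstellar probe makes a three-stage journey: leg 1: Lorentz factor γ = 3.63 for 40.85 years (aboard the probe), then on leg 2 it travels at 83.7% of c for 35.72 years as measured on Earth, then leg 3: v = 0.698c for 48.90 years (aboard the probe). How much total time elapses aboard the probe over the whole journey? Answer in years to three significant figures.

τ = 109 years

Leg 1: 40.85 years is already measured aboard the probe.
Leg 2: β = 0.837; γ = 1/√(1 − 0.837²) = 1/√0.2994 = 1.827; τ_2 = 35.72/1.827 = 19.55 years.
Leg 3: 48.90 years is already measured aboard the probe.
Total: 40.85 + 19.55 + 48.90 years.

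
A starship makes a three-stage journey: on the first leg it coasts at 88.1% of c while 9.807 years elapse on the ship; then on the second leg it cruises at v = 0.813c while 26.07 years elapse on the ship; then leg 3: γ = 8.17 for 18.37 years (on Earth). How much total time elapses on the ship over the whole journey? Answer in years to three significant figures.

Leg 1: 9.807 years is already measured on the ship.
Leg 2: 26.07 years is already measured on the ship.
Leg 3: γ = 8.17; τ_3 = 18.37/8.170 = 2.248 years.
Total: 9.807 + 26.07 + 2.248 years.

τ = 38.1 years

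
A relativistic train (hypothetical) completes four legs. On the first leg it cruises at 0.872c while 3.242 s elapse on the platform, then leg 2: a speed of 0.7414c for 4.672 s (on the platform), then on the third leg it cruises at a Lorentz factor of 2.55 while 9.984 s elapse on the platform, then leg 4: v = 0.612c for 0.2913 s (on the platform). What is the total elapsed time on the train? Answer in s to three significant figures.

Leg 1: γ = 1/√(1 − 0.872²) = 1/√0.2396 = 2.043; τ_1 = 3.242/2.043 = 1.587 s.
Leg 2: γ = 1/√(1 − 0.7414²) = 1/√0.4503 = 1.490; τ_2 = 4.672/1.490 = 3.135 s.
Leg 3: γ = 2.55; τ_3 = 9.984/2.550 = 3.915 s.
Leg 4: γ = 1/√(1 − 0.612²) = 1/√0.6255 = 1.264; τ_4 = 0.2913/1.264 = 0.2304 s.
Total: 1.587 + 3.135 + 3.915 + 0.2304 s.

τ = 8.87 s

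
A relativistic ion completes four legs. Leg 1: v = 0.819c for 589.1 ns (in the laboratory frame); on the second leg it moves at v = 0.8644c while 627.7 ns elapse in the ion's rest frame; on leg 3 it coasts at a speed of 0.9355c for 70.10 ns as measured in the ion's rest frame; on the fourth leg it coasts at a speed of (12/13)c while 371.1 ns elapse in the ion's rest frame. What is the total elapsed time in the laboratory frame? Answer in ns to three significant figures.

Δt = 3000 ns

Leg 1: 589.1 ns is already measured in the laboratory frame.
Leg 2: γ = 1/√(1 − 0.8644²) = 1/√0.2528 = 1.989; Δt_2 = 1.989 × 627.7 = 1248 ns.
Leg 3: γ = 1/√(1 − 0.9355²) = 1/√0.1248 = 2.830; Δt_3 = 2.830 × 70.10 = 198.4 ns.
Leg 4: γ = 1/√(1 − (12/13)²) = 13/5 = 2.600; Δt_4 = 2.600 × 371.1 = 964.9 ns.
Total: 589.1 + 1248 + 198.4 + 964.9 ns.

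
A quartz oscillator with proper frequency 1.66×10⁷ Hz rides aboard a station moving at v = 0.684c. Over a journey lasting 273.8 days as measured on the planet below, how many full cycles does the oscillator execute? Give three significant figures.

N = 2.86×10¹⁴

γ = 1/√(1 − 0.684²) = 1/√0.5321 = 1.371
The oscillator's own cycle count is N = f × τ where τ is the proper time aboard the station. τ = Δt/γ = 273.8/1.371 = 199.7 days = 1.726×10⁷ s.
N = 1.66×10⁷ × 1.726×10⁷ = 2.865×10¹⁴.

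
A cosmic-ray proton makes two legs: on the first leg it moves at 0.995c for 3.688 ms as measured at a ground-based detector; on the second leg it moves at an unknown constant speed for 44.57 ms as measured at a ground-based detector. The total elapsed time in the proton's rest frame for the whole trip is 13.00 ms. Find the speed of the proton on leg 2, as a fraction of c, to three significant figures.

Leg 1: γ = 1/√(1 − 0.995²) = 1/√0.009975 = 10.01; τ_1 = 3.688/10.01 = 0.3683 ms.
Leg 2: speed unknown; τ_2 = 44.57/γ_2.
Total proper time: 0.3683 + τ_2 = 13.00, so τ_2 = 13.00 − 0.3683 = 12.63 ms.
γ_2 = 44.57/12.63 = 3.528; β = √(1 − 1/γ²) = √0.9197.

β = 0.959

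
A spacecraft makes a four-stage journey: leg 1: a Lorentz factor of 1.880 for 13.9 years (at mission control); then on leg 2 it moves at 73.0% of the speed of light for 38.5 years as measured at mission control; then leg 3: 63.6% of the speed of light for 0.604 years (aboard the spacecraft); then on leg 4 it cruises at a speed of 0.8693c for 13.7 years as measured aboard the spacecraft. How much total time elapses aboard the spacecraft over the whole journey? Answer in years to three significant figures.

Leg 1: γ = 1.880; τ_1 = 13.9/1.880 = 7.394 years.
Leg 2: β = 0.730; γ = 1/√(1 − 0.730²) = 1/√0.4671 = 1.463; τ_2 = 38.5/1.463 = 26.31 years.
Leg 3: 0.604 years is already measured aboard the spacecraft.
Leg 4: 13.7 years is already measured aboard the spacecraft.
Total: 7.394 + 26.31 + 0.6040 + 13.70 years.

τ = 48.0 years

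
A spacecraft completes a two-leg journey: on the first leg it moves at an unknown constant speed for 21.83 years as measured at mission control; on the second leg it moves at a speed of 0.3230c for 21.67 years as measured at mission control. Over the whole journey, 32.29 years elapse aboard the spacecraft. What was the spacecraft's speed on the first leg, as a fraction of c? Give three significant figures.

Leg 1: speed unknown; τ_1 = 21.83/γ_1.
Leg 2: γ = 1/√(1 − 0.3230²) = 1/√0.8957 = 1.057; τ_2 = 21.67/1.057 = 20.51 years.
Total proper time: τ_1 + 20.51 = 32.29, so τ_1 = 32.29 − 20.51 = 11.78 years.
γ_1 = 21.83/11.78 = 1.853; β = √(1 − 1/γ²) = √0.7087.

β = 0.842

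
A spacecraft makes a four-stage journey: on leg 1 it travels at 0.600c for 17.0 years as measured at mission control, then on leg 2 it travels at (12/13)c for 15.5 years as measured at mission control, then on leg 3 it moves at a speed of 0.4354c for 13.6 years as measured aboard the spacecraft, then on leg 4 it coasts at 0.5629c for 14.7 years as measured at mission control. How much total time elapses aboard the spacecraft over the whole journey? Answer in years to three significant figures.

τ = 45.3 years

Leg 1: γ = 1/√(1 − 0.600²) = 5/4 = 1.250; τ_1 = 17.0/1.250 = 13.60 years.
Leg 2: γ = 1/√(1 − (12/13)²) = 13/5 = 2.600; τ_2 = 15.5/2.600 = 5.962 years.
Leg 3: 13.6 years is already measured aboard the spacecraft.
Leg 4: γ = 1/√(1 − 0.5629²) = 1/√0.6831 = 1.210; τ_4 = 14.7/1.210 = 12.15 years.
Total: 13.60 + 5.962 + 13.60 + 12.15 years.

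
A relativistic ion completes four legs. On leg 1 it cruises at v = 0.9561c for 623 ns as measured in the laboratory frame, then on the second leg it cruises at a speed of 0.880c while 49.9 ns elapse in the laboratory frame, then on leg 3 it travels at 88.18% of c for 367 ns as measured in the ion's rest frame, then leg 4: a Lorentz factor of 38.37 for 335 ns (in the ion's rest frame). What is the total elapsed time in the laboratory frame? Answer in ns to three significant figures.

Δt = 1.43×10⁴ ns

Leg 1: 623 ns is already measured in the laboratory frame.
Leg 2: 49.9 ns is already measured in the laboratory frame.
Leg 3: β = 0.8818; γ = 1/√(1 − 0.8818²) = 1/√0.2224 = 2.120; Δt_3 = 2.120 × 367 = 778.2 ns.
Leg 4: γ = 38.37; Δt_4 = 38.37 × 335 = 1.285×10⁴ ns.
Total: 623.0 + 49.90 + 778.2 + 1.285×10⁴ ns.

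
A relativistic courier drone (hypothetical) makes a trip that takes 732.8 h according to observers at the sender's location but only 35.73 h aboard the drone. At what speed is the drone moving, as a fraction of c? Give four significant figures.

The proper time is measured aboard the drone (both events occur at the drone's location); Δt is measured at the sender's location. γ = Δt/τ = 732.8/35.73 = 20.51.
β = √(1 − 1/γ²) = √(1 − 0.002377) = √0.9976

β = 0.9988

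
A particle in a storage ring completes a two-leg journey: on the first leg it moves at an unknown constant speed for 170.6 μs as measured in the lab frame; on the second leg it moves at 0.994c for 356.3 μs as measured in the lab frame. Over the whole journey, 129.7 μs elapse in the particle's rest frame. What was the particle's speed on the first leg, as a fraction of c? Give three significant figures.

β = 0.847

Leg 1: speed unknown; τ_1 = 170.6/γ_1.
Leg 2: γ = 1/√(1 − 0.994²) = 1/√0.01196 = 9.142; τ_2 = 356.3/9.142 = 38.97 μs.
Total proper time: τ_1 + 38.97 = 129.7, so τ_1 = 129.7 − 38.97 = 90.73 μs.
γ_1 = 170.6/90.73 = 1.880; β = √(1 − 1/γ²) = √0.7172.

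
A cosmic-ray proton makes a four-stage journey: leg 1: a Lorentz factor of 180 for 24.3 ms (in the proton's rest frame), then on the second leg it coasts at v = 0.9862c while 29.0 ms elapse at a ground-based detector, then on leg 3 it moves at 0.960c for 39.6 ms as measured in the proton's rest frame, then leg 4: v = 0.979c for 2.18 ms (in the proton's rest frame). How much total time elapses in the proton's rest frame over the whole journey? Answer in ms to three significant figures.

Leg 1: 24.3 ms is already measured in the proton's rest frame.
Leg 2: γ = 1/√(1 − 0.9862²) = 1/√0.02741 = 6.040; τ_2 = 29.0/6.040 = 4.801 ms.
Leg 3: 39.6 ms is already measured in the proton's rest frame.
Leg 4: 2.18 ms is already measured in the proton's rest frame.
Total: 24.30 + 4.801 + 39.60 + 2.180 ms.

τ = 70.9 ms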